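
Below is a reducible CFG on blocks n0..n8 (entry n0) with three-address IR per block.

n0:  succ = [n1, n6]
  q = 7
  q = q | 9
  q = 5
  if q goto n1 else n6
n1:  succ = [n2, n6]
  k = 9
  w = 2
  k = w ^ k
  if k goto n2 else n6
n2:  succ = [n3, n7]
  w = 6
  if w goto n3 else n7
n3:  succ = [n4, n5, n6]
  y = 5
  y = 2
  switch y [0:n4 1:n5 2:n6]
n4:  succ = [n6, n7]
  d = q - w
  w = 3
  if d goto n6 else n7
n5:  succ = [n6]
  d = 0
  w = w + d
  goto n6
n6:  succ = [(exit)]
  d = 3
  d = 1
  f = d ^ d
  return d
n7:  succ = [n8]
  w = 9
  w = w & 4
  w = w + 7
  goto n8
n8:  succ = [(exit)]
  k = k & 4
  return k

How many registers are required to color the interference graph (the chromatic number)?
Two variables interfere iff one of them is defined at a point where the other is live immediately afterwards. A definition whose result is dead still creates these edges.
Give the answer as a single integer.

Answer: 4

Working:
def/use:
  n0: def={q} ue=∅
  n1: def={k,w} ue=∅
  n2: def={w} ue=∅
  n3: def={y} ue=∅
  n4: def={d,w} ue={q,w}
  n5: def={d,w} ue={w}
  n6: def={d,f} ue=∅
  n7: def={w} ue=∅
  n8: def={k} ue={k}

Liveness:
  n0: in=∅ out={q}
  n1: in={q} out={k,q}
  n2: in={k,q} out={k,q,w}
  n3: in={k,q,w} out={k,q,w}
  n4: in={k,q,w} out={k}
  n5: in={w} out=∅
  n6: in=∅ out=∅
  n7: in={k} out={k}
  n8: in={k} out=∅

Interference:
  d: {f,k,w}
  f: {d}
  k: {d,q,w,y}
  q: {k,w,y}
  w: {d,k,q,y}
  y: {k,q,w}

Registers:
  lower bound: {k,q,w,y} mutually conflict ⇒ χ ≥ 4
  4-colouring: r0={f,k}  r1={w}  r2={d,q}  r3={y}
  χ = 4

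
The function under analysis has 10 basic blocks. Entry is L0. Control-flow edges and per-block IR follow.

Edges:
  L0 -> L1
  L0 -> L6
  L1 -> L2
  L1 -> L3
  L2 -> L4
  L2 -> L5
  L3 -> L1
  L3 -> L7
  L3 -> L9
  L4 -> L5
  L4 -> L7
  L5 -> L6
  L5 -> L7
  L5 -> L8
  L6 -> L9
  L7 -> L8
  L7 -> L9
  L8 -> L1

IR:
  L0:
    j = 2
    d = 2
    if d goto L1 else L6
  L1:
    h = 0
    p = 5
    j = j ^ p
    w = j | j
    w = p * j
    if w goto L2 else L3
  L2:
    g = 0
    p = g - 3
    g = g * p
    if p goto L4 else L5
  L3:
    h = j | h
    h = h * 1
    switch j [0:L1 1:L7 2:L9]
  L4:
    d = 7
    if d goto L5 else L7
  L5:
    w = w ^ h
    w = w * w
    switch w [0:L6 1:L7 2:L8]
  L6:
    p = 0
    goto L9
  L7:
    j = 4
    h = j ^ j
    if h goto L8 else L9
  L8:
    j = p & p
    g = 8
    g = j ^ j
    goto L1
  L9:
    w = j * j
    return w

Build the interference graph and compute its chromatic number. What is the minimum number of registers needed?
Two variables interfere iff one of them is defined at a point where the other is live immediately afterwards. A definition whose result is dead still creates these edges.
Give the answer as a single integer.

Block summaries:
  L0 def {d,j} use ∅
  L1 def {h,j,p,w} use {j}
  L2 def {g,p} use ∅
  L3 def {h} use {h,j}
  L4 def {d} use ∅
  L5 def {w} use {h,w}
  L6 def {p} use ∅
  L7 def {h,j} use ∅
  L8 def {g,j} use {p}
  L9 def {w} use {j}

Liveness:
  L0: in=∅ out={j}
  L1: in={j} out={h,j,p,w}
  L2: in={h,j,w} out={h,j,p,w}
  L3: in={h,j,p} out={j,p}
  L4: in={h,j,p,w} out={h,j,p,w}
  L5: in={h,j,p,w} out={j,p}
  L6: in={j} out={j}
  L7: in={p} out={j,p}
  L8: in={p} out={j}
  L9: in={j} out=∅

Interfere edges:
  d: {h,j,p,w}
  g: {h,j,p,w}
  h: {d,g,j,p,w}
  j: {d,g,h,p,w}
  p: {d,g,h,j,w}
  w: {d,g,h,j,p}

Chromatic number:
  clique {d,h,j,p,w} ⇒ need ≥ 5
  5-colouring: c0={h}  c1={j}  c2={p}  c3={w}  c4={d,g}
  χ = 5

Answer: 5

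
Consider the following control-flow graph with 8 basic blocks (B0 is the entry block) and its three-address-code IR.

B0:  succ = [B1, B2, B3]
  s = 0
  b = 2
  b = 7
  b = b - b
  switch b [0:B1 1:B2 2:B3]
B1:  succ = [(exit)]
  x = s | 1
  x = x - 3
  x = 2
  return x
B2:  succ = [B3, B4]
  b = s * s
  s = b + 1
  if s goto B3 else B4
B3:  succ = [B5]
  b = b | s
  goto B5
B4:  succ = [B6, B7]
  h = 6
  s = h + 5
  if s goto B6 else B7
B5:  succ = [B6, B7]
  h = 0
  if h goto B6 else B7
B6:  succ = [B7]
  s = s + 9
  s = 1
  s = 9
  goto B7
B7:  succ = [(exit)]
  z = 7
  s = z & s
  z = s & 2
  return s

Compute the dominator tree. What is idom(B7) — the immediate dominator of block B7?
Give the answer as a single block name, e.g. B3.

idom tree: B1←B0 B2←B0 B3←B0 B4←B2 B5←B3 B6←B0 B7←B0
Dom∩ at merges:
  B3: preds {B0,B2}: {B0} ∩ {B0,B2} = {B0}; idom=B0
  B6: preds {B4,B5}: {B0,B2,B4} ∩ {B0,B3,B5} = {B0}; idom=B0
  B7: preds {B4,B5,B6}: {B0,B2,B4} ∩ {B0,B3,B5} ∩ {B0,B6} = {B0}; idom=B0

idom(B7) = B0

Answer: B0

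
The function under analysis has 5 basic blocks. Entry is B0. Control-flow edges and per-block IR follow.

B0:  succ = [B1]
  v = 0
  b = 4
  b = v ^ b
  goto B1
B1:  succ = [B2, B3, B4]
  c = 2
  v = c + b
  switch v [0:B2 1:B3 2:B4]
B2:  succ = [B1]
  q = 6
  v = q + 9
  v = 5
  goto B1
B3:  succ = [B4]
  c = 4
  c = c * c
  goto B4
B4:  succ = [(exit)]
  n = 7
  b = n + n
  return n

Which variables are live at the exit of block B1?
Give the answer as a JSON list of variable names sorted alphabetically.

Answer: ["b"]

Analysis:
Block summaries:
  B0 def {b,v} use ∅
  B1 def {c,v} use {b}
  B2 def {q,v} use ∅
  B3 def {c} use ∅
  B4 def {b,n} use ∅

Backward fixpoint:
  B0 li=∅ lo={b}
  B1 li={b} lo={b}
  B2 li={b} lo={b}
  B3 li=∅ lo=∅
  B4 li=∅ lo=∅

live-out(B1) = ["b"]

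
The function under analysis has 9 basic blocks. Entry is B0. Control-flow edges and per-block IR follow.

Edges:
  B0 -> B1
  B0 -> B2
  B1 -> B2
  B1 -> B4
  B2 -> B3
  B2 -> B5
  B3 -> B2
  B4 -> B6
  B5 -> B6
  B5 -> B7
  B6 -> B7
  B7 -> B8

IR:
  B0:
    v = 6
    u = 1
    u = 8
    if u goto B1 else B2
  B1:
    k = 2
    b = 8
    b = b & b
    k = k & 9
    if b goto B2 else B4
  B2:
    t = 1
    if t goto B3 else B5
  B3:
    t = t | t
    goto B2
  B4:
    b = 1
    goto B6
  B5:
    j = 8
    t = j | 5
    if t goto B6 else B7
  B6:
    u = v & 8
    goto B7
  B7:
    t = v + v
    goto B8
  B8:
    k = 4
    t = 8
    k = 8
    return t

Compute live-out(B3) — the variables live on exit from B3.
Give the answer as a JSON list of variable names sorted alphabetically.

Answer: ["v"]

Working:
def/use:
  B0: {u,v} / ∅
  B1: {b,k} / ∅
  B2: {t} / ∅
  B3: {t} / {t}
  B4: {b} / ∅
  B5: {j,t} / ∅
  B6: {u} / {v}
  B7: {t} / {v}
  B8: {k,t} / ∅

Backward fixpoint:
  live B0: ∅→{v}
  live B1: {v}→{v}
  live B2: {v}→{t,v}
  live B3: {t,v}→{v}
  live B4: {v}→{v}
  live B5: {v}→{v}
  live B6: {v}→{v}
  live B7: {v}→∅
  live B8: ∅→∅

live-out(B3) = ["v"]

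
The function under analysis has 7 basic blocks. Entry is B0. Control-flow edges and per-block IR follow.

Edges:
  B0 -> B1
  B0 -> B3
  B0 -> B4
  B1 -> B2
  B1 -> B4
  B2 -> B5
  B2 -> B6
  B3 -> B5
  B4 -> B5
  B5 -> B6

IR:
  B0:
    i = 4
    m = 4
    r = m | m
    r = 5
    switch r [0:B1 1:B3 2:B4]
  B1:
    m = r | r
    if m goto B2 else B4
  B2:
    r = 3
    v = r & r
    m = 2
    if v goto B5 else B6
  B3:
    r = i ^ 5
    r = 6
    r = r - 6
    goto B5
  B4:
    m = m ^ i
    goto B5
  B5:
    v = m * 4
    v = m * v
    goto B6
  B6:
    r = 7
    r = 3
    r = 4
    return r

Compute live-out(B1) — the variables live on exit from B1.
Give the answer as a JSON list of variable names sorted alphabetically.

Answer: ["i", "m"]

Analysis:
Block summaries:
  B0: {i,m,r} / ∅
  B1: {m} / {r}
  B2: {m,r,v} / ∅
  B3: {r} / {i}
  B4: {m} / {i,m}
  B5: {v} / {m}
  B6: {r} / ∅

Backward fixpoint:
  B0: in=∅ out={i,m,r}
  B1: in={i,r} out={i,m}
  B2: in=∅ out={m}
  B3: in={i,m} out={m}
  B4: in={i,m} out={m}
  B5: in={m} out=∅
  B6: in=∅ out=∅

live-out(B1) = ["i", "m"]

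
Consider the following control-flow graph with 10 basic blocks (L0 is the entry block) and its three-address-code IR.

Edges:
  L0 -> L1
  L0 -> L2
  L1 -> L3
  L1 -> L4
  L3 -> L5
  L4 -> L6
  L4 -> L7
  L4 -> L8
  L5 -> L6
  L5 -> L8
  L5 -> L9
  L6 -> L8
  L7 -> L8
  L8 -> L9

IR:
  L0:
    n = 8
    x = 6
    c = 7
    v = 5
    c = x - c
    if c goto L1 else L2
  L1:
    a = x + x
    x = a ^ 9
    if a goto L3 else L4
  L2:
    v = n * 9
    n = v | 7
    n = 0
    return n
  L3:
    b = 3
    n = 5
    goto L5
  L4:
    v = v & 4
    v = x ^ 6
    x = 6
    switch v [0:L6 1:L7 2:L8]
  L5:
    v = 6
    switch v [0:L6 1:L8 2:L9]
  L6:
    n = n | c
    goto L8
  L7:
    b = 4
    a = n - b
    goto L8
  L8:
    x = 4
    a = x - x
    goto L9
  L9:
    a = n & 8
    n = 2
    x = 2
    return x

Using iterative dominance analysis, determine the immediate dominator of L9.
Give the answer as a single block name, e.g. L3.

idom tree: L1←L0 L2←L0 L3←L1 L4←L1 L5←L3 L6←L1 L7←L4 L8←L1 L9←L1
Dom∩ at merges:
  L6: preds {L4,L5}: {L0,L1,L4} ∩ {L0,L1,L3,L5} = {L0,L1}; idom=L1
  L8: preds {L4,L5,L6,L7}: {L0,L1,L4} ∩ {L0,L1,L3,L5} ∩ {L0,L1,L6} ∩ {L0,L1,L4,L7} = {L0,L1}; idom=L1
  L9: preds {L5,L8}: {L0,L1,L3,L5} ∩ {L0,L1,L8} = {L0,L1}; idom=L1

idom(L9) = L1

Answer: L1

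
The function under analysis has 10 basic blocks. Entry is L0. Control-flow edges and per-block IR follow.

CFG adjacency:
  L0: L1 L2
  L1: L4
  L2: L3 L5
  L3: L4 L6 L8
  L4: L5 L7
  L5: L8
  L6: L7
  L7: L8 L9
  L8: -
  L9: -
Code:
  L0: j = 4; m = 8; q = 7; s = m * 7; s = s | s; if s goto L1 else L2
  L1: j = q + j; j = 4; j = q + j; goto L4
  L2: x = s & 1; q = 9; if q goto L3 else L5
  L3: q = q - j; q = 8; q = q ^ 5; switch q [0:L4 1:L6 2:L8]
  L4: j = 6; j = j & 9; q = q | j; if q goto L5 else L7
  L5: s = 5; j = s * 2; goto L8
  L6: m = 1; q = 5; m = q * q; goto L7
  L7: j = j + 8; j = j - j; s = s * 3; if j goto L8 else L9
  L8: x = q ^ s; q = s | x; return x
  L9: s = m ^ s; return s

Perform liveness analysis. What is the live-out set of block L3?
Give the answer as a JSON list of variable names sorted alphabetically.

Per-block:
  L0 def {j,m,q,s} use ∅
  L1 def {j} use {j,q}
  L2 def {q,x} use {s}
  L3 def {q} use {j,q}
  L4 def {j,q} use {q}
  L5 def {j,s} use ∅
  L6 def {m,q} use ∅
  L7 def {j,s} use {j,s}
  L8 def {q,x} use {q,s}
  L9 def {s} use {m,s}

Liveness:
  L0: in=∅ out={j,m,q,s}
  L1: in={j,m,q,s} out={m,q,s}
  L2: in={j,m,s} out={j,m,q,s}
  L3: in={j,m,q,s} out={j,m,q,s}
  L4: in={m,q,s} out={j,m,q,s}
  L5: in={q} out={q,s}
  L6: in={j,s} out={j,m,q,s}
  L7: in={j,m,q,s} out={m,q,s}
  L8: in={q,s} out=∅
  L9: in={m,s} out=∅

live-out(L3) = ["j", "m", "q", "s"]

Answer: ["j", "m", "q", "s"]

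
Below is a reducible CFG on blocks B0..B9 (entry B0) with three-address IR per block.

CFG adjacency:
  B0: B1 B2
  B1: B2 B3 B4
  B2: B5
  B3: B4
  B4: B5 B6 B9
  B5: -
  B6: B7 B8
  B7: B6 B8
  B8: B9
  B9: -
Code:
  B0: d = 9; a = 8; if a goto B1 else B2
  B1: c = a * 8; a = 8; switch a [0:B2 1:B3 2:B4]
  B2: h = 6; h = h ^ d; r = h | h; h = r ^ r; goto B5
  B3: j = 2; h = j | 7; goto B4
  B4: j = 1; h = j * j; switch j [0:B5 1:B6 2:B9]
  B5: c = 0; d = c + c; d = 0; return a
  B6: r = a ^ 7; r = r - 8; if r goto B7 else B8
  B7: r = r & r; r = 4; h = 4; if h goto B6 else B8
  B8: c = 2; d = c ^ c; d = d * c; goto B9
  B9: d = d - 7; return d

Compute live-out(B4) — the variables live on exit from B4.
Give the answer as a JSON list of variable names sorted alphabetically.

Per-block:
  B0: def={a,d} ue=∅
  B1: def={a,c} ue={a}
  B2: def={h,r} ue={d}
  B3: def={h,j} ue=∅
  B4: def={h,j} ue=∅
  B5: def={c,d} ue={a}
  B6: def={r} ue={a}
  B7: def={h,r} ue={r}
  B8: def={c,d} ue=∅
  B9: def={d} ue={d}

Live sets:
  B0 li=∅ lo={a,d}
  B1 li={a,d} lo={a,d}
  B2 li={a,d} lo={a}
  B3 li={a,d} lo={a,d}
  B4 li={a,d} lo={a,d}
  B5 li={a} lo=∅
  B6 li={a} lo={a,r}
  B7 li={a,r} lo={a}
  B8 li=∅ lo={d}
  B9 li={d} lo=∅

live-out(B4) = ["a", "d"]

Answer: ["a", "d"]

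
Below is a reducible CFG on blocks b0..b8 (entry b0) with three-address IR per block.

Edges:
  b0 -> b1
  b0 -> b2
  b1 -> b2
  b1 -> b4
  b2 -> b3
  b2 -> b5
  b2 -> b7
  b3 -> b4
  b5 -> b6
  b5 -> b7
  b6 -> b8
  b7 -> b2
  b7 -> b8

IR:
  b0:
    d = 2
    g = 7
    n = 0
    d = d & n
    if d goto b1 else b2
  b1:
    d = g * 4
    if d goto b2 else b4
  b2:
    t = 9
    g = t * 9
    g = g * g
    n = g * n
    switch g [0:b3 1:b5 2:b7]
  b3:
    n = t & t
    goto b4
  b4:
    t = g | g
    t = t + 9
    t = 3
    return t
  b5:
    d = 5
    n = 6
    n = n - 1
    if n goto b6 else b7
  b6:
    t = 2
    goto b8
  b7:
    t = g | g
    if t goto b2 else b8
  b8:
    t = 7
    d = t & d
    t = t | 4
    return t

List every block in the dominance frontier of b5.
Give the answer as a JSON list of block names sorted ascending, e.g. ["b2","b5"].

idom tree: b1←b0 b2←b0 b3←b2 b4←b0 b5←b2 b6←b5 b7←b2 b8←b2
Dom at joins:
  b2: preds {b0,b1,b7}: {b0} ∩ {b0,b1} ∩ {b0,b2,b7} = {b0}; idom=b0
  b4: preds {b1,b3}: {b0,b1} ∩ {b0,b2,b3} = {b0}; idom=b0
  b7: preds {b2,b5}: {b0,b2} ∩ {b0,b2,b5} = {b0,b2}; idom=b2
  b8: preds {b6,b7}: {b0,b2,b5,b6} ∩ {b0,b2,b7} = {b0,b2}; idom=b2

DF derivation:
  join b2 pred b0: · stop@b0
  join b2 pred b1: b1 stop@b0
  join b2 pred b7: b7→b2 stop@b0
  join b4 pred b1: b1 stop@b0
  join b4 pred b3: b3→b2 stop@b0
  join b7 pred b2: · stop@b2
  join b7 pred b5: b5 stop@b2
  join b8 pred b6: b6→b5 stop@b2
  join b8 pred b7: b7 stop@b2
  b0: DF=∅
  b1: DF={b2,b4}
  b2: DF={b2,b4}
  b3: DF={b4}
  b4: DF=∅
  b5: DF={b7,b8}
  b6: DF={b8}
  b7: DF={b2,b8}
  b8: DF=∅

DF(b5) = ["b7", "b8"]

Answer: ["b7", "b8"]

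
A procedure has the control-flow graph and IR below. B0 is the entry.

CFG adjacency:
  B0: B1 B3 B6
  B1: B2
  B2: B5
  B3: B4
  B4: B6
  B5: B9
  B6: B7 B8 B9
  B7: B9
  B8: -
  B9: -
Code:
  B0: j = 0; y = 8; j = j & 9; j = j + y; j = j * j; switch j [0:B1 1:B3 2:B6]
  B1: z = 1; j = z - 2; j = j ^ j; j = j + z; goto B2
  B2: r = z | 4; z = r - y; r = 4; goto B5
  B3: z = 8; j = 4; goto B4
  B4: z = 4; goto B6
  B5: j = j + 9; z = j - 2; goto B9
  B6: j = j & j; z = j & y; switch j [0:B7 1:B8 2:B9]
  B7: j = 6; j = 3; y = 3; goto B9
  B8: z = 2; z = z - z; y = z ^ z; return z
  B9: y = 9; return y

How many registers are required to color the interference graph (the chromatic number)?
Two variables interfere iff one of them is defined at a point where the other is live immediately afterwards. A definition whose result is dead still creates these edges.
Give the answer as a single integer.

Block summaries:
  B0: def={j,y} ue=∅
  B1: def={j,z} ue=∅
  B2: def={r,z} ue={y,z}
  B3: def={j,z} ue=∅
  B4: def={z} ue=∅
  B5: def={j,z} ue={j}
  B6: def={j,z} ue={j,y}
  B7: def={j,y} ue=∅
  B8: def={y,z} ue=∅
  B9: def={y} ue=∅

Liveness:
  B0 li=∅ lo={j,y}
  B1 li={y} lo={j,y,z}
  B2 li={j,y,z} lo={j}
  B3 li={y} lo={j,y}
  B4 li={j,y} lo={j,y}
  B5 li={j} lo=∅
  B6 li={j,y} lo=∅
  B7 li=∅ lo=∅
  B8 li=∅ lo=∅
  B9 li=∅ lo=∅

Interference:
  j↔{r,y,z}
  r↔{j,y}
  y↔{j,r,z}
  z↔{j,y}

Registers:
  lower bound: {j,r,y} mutually conflict ⇒ χ ≥ 3
  3-colouring: r0={j}  r1={y}  r2={r,z}
  χ = 3

Answer: 3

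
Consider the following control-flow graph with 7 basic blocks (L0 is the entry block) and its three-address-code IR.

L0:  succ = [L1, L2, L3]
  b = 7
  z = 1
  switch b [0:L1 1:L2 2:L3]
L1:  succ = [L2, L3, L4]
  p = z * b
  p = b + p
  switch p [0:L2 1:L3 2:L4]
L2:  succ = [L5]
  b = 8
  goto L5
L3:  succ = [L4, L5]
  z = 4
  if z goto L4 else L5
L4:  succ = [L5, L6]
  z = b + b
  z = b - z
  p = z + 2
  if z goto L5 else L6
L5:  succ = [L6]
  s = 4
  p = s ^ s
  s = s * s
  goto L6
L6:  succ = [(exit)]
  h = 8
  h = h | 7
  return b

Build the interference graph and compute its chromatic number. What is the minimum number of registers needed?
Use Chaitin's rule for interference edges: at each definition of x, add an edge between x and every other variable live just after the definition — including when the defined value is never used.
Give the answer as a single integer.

Block summaries:
  L0 def {b,z} use ∅
  L1 def {p} use {b,z}
  L2 def {b} use ∅
  L3 def {z} use ∅
  L4 def {p,z} use {b}
  L5 def {p,s} use ∅
  L6 def {h} use {b}

Liveness:
  L0 li=∅ lo={b,z}
  L1 li={b,z} lo={b}
  L2 li=∅ lo={b}
  L3 li={b} lo={b}
  L4 li={b} lo={b}
  L5 li={b} lo={b}
  L6 li={b} lo=∅

Conflict graph:
  b: {h,p,s,z}
  h: {b}
  p: {b,s,z}
  s: {b,p}
  z: {b,p}

Colouring:
  {b,p,s} pairwise interfere (3-clique) ⇒ χ ≥ 3
  3-colouring: r0={b}  r1={h,p}  r2={s,z}
  χ = 3

Answer: 3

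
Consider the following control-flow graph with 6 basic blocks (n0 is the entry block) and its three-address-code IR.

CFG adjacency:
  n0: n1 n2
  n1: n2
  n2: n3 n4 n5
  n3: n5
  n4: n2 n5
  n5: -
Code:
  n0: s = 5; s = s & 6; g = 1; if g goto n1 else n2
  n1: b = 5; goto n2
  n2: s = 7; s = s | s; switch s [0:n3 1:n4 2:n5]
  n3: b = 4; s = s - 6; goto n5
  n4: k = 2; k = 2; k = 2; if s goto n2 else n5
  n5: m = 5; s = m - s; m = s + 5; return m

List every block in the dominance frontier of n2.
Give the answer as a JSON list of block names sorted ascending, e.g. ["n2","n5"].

Answer: ["n2"]

Derivation:
idom tree: n1←n0 n2←n0 n3←n2 n4←n2 n5←n2
Dom at joins:
  n2: preds {n0,n1,n4}: {n0} ∩ {n0,n1} ∩ {n0,n2,n4} = {n0}; idom=n0
  n5: preds {n2,n3,n4}: {n0,n2} ∩ {n0,n2,n3} ∩ {n0,n2,n4} = {n0,n2}; idom=n2

Frontier:
  n2←n0: walk · to n0
  n2←n1: walk n1 to n0
  n2←n4: walk n4→n2 to n0
  n5←n2: walk · to n2
  n5←n3: walk n3 to n2
  n5←n4: walk n4 to n2
  n0 → ∅
  n1 → {n2}
  n2 → {n2}
  n3 → {n5}
  n4 → {n2,n5}
  n5 → ∅

DF(n2) = ["n2"]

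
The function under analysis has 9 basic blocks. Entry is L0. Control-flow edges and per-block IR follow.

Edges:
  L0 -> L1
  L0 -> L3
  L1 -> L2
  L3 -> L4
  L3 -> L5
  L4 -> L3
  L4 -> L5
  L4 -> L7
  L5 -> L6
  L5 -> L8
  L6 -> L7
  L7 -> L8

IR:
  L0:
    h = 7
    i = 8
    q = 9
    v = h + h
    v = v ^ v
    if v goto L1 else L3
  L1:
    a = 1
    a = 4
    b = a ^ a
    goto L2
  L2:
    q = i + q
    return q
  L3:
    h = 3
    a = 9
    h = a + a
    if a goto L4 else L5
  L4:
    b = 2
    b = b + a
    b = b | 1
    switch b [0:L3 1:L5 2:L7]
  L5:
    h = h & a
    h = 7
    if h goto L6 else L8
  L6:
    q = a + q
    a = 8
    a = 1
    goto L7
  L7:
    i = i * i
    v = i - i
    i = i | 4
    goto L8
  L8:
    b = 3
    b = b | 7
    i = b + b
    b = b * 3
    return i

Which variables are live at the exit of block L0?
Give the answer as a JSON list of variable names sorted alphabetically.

def/use:
  L0: {h,i,q,v} / ∅
  L1: {a,b} / ∅
  L2: {q} / {i,q}
  L3: {a,h} / ∅
  L4: {b} / {a}
  L5: {h} / {a,h}
  L6: {a,q} / {a,q}
  L7: {i,v} / {i}
  L8: {b,i} / ∅

Backward fixpoint:
  L0: in=∅ out={i,q}
  L1: in={i,q} out={i,q}
  L2: in={i,q} out=∅
  L3: in={i,q} out={a,h,i,q}
  L4: in={a,h,i,q} out={a,h,i,q}
  L5: in={a,h,i,q} out={a,i,q}
  L6: in={a,i,q} out={i}
  L7: in={i} out=∅
  L8: in=∅ out=∅

live-out(L0) = ["i", "q"]

Answer: ["i", "q"]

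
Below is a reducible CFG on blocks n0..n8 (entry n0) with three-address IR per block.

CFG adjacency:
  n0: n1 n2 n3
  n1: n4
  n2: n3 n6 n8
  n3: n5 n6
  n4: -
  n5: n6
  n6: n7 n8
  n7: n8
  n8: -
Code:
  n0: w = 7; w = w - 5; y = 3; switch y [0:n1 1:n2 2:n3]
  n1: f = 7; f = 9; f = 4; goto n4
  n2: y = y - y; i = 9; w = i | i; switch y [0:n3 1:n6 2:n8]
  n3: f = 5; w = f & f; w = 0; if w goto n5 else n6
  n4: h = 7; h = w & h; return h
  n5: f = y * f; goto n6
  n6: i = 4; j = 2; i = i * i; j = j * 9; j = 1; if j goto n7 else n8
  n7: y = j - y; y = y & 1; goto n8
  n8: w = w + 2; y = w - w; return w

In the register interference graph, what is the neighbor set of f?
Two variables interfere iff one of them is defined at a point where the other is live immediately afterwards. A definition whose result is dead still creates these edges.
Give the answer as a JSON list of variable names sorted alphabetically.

Answer: ["w", "y"]

Working:
Per-block:
  n0: def={w,y} ue=∅
  n1: def={f} ue=∅
  n2: def={i,w,y} ue={y}
  n3: def={f,w} ue=∅
  n4: def={h} ue={w}
  n5: def={f} ue={f,y}
  n6: def={i,j} ue=∅
  n7: def={y} ue={j,y}
  n8: def={w,y} ue={w}

Backward fixpoint:
  live n0: ∅→{w,y}
  live n1: {w}→{w}
  live n2: {y}→{w,y}
  live n3: {y}→{f,w,y}
  live n4: {w}→∅
  live n5: {f,w,y}→{w,y}
  live n6: {w,y}→{j,w,y}
  live n7: {j,w,y}→{w}
  live n8: {w}→∅

Conflict graph:
  f: {w,y}
  h: {w}
  i: {j,w,y}
  j: {i,w,y}
  w: {f,h,i,j,y}
  y: {f,i,j,w}

N(f) = ["w", "y"]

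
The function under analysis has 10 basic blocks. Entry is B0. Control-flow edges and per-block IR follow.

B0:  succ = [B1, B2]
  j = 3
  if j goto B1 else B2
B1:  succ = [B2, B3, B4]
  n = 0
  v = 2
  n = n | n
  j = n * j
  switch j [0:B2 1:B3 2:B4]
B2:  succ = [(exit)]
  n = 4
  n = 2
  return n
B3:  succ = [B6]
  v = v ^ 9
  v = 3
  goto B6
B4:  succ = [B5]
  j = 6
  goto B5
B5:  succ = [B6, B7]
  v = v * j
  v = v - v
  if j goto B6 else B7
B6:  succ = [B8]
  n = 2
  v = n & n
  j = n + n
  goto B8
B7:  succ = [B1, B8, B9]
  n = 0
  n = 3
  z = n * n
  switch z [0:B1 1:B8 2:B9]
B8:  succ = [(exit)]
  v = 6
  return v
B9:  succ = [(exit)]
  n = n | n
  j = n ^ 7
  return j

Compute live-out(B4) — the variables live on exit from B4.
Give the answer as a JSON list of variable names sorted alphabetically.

Per-block:
  B0: def={j} ue=∅
  B1: def={j,n,v} ue={j}
  B2: def={n} ue=∅
  B3: def={v} ue={v}
  B4: def={j} ue=∅
  B5: def={v} ue={j,v}
  B6: def={j,n,v} ue=∅
  B7: def={n,z} ue=∅
  B8: def={v} ue=∅
  B9: def={j,n} ue={n}

Liveness:
  B0: in=∅ out={j}
  B1: in={j} out={v}
  B2: in=∅ out=∅
  B3: in={v} out=∅
  B4: in={v} out={j,v}
  B5: in={j,v} out={j}
  B6: in=∅ out=∅
  B7: in={j} out={j,n}
  B8: in=∅ out=∅
  B9: in={n} out=∅

live-out(B4) = ["j", "v"]

Answer: ["j", "v"]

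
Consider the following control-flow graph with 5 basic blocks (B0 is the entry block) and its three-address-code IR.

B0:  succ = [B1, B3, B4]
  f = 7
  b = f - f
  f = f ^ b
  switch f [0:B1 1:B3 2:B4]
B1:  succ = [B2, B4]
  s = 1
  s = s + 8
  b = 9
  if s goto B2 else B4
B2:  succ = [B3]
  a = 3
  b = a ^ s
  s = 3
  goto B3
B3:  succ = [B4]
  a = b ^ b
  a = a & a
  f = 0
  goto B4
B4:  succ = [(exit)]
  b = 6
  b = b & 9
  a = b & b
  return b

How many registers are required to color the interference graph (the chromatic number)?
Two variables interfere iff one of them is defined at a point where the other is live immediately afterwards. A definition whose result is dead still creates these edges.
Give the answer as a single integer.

Answer: 3

Working:
Block summaries:
  B0: {b,f} / ∅
  B1: {b,s} / ∅
  B2: {a,b,s} / {s}
  B3: {a,f} / {b}
  B4: {a,b} / ∅

Backward fixpoint:
  B0 li=∅ lo={b}
  B1 li=∅ lo={s}
  B2 li={s} lo={b}
  B3 li={b} lo=∅
  B4 li=∅ lo=∅

Interfere edges:
  a: {b,s}
  b: {a,f,s}
  f: {b}
  s: {a,b}

Colouring:
  clique {a,b,s} ⇒ need ≥ 3
  3-colouring: R0={b}  R1={a,f}  R2={s}
  χ = 3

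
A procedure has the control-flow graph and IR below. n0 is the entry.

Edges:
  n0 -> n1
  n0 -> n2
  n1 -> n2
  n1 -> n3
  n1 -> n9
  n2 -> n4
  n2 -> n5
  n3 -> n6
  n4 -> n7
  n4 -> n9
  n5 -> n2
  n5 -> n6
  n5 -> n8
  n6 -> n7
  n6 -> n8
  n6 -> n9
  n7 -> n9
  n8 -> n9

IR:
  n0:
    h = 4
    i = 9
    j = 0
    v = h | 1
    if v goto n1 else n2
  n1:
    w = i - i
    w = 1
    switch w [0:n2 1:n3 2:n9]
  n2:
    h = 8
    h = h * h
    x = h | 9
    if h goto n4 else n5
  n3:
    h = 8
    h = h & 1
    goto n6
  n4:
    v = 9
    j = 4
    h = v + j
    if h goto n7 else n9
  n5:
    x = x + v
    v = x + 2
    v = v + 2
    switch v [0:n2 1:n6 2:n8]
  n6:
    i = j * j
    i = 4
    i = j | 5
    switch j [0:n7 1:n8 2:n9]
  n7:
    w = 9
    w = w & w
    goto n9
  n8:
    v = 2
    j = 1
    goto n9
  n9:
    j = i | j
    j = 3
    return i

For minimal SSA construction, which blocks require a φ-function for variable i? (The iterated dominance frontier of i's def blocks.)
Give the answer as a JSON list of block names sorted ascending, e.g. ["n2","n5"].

idom tree: n1←n0 n2←n0 n3←n1 n4←n2 n5←n2 n6←n0 n7←n0 n8←n0 n9←n0
Join-block Dom:
  n2: preds {n0,n1,n5}: {n0} ∩ {n0,n1} ∩ {n0,n2,n5} = {n0}; idom=n0
  n6: preds {n3,n5}: {n0,n1,n3} ∩ {n0,n2,n5} = {n0}; idom=n0
  n7: preds {n4,n6}: {n0,n2,n4} ∩ {n0,n6} = {n0}; idom=n0
  n8: preds {n5,n6}: {n0,n2,n5} ∩ {n0,n6} = {n0}; idom=n0
  n9: preds {n1,n4,n6,n7,n8}: {n0,n1} ∩ {n0,n2,n4} ∩ {n0,n6} ∩ {n0,n7} ∩ {n0,n8} = {n0}; idom=n0

DF derivation:
  join n2 pred n0: · stop@n0
  join n2 pred n1: n1 stop@n0
  join n2 pred n5: n5→n2 stop@n0
  join n6 pred n3: n3→n1 stop@n0
  join n6 pred n5: n5→n2 stop@n0
  join n7 pred n4: n4→n2 stop@n0
  join n7 pred n6: n6 stop@n0
  join n8 pred n5: n5→n2 stop@n0
  join n8 pred n6: n6 stop@n0
  join n9 pred n1: n1 stop@n0
  join n9 pred n4: n4→n2 stop@n0
  join n9 pred n6: n6 stop@n0
  join n9 pred n7: n7 stop@n0
  join n9 pred n8: n8 stop@n0
  DF(n0)=∅
  DF(n1)={n2,n6,n9}
  DF(n2)={n2,n6,n7,n8,n9}
  DF(n3)={n6}
  DF(n4)={n7,n9}
  DF(n5)={n2,n6,n8}
  DF(n6)={n7,n8,n9}
  DF(n7)={n9}
  DF(n8)={n9}
  DF(n9)=∅

φ for i: defs {n0,n6}
  DF⁺ = {n7,n8,n9}

Answer: ["n7", "n8", "n9"]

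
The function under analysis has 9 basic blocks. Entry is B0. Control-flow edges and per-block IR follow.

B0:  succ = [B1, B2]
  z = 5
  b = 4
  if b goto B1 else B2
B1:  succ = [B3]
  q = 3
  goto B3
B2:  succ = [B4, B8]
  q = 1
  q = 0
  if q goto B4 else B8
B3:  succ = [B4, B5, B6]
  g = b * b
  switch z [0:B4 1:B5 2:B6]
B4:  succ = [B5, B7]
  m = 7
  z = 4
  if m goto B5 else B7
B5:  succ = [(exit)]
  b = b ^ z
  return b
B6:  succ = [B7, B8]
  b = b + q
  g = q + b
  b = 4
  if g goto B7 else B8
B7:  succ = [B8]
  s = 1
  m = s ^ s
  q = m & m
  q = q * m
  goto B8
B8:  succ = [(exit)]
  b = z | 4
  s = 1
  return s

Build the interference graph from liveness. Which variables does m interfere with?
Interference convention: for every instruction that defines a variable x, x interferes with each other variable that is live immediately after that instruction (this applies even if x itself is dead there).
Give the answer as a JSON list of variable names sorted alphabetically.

def/use:
  B0: def={b,z} ue=∅
  B1: def={q} ue=∅
  B2: def={q} ue=∅
  B3: def={g} ue={b,z}
  B4: def={m,z} ue=∅
  B5: def={b} ue={b,z}
  B6: def={b,g} ue={b,q}
  B7: def={m,q,s} ue=∅
  B8: def={b,s} ue={z}

Liveness:
  live B0: ∅→{b,z}
  live B1: {b,z}→{b,q,z}
  live B2: {b,z}→{b,z}
  live B3: {b,q,z}→{b,q,z}
  live B4: {b}→{b,z}
  live B5: {b,z}→∅
  live B6: {b,q,z}→{z}
  live B7: {z}→{z}
  live B8: {z}→∅

Interference:
  b↔{g,m,q,z}
  g↔{b,q,z}
  m↔{b,q,z}
  q↔{b,g,m,z}
  s↔{z}
  z↔{b,g,m,q,s}

N(m) = ["b", "q", "z"]

Answer: ["b", "q", "z"]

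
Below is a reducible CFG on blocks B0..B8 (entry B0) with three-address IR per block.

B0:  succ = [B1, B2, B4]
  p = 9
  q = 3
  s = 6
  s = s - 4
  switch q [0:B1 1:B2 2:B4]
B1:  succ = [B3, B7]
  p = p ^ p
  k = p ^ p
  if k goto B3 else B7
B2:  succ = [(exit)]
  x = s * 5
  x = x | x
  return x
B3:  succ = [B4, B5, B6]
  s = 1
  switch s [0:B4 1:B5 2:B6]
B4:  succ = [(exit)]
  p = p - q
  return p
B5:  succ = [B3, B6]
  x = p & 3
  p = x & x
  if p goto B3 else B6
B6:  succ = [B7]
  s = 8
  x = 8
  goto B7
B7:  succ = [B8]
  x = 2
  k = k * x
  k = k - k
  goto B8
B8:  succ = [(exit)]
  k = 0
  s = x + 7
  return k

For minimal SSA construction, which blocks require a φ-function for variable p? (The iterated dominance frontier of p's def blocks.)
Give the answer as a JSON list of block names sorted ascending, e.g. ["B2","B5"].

Answer: ["B3", "B4", "B6", "B7"]

Analysis:
idom tree: B1←B0 B2←B0 B3←B1 B4←B0 B5←B3 B6←B3 B7←B1 B8←B7
Dom∩ at merges:
  B3: preds {B1,B5}: {B0,B1} ∩ {B0,B1,B3,B5} = {B0,B1}; idom=B1
  B4: preds {B0,B3}: {B0} ∩ {B0,B1,B3} = {B0}; idom=B0
  B6: preds {B3,B5}: {B0,B1,B3} ∩ {B0,B1,B3,B5} = {B0,B1,B3}; idom=B3
  B7: preds {B1,B6}: {B0,B1} ∩ {B0,B1,B3,B6} = {B0,B1}; idom=B1

Frontier:
  join B3 pred B1: · stop@B1
  join B3 pred B5: B5→B3 stop@B1
  join B4 pred B0: · stop@B0
  join B4 pred B3: B3→B1 stop@B0
  join B6 pred B3: · stop@B3
  join B6 pred B5: B5 stop@B3
  join B7 pred B1: · stop@B1
  join B7 pred B6: B6→B3 stop@B1
  B0 → ∅
  B1 → {B4}
  B2 → ∅
  B3 → {B3,B4,B7}
  B4 → ∅
  B5 → {B3,B6}
  B6 → {B7}
  B7 → ∅
  B8 → ∅

φ for p: defs {B0,B1,B4,B5}
  DF⁺ = {B3,B4,B6,B7}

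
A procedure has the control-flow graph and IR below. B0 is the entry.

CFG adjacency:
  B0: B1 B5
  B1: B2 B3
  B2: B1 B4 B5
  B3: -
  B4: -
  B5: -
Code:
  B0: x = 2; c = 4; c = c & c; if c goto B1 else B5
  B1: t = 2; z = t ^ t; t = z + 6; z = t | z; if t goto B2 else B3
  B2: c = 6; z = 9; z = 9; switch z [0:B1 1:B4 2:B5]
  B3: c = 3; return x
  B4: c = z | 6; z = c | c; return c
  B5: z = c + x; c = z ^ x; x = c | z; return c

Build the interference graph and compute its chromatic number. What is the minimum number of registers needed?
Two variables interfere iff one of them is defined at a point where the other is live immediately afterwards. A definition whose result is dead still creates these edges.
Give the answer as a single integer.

Block summaries:
  B0 def {c,x} use ∅
  B1 def {t,z} use ∅
  B2 def {c,z} use ∅
  B3 def {c} use {x}
  B4 def {c,z} use {z}
  B5 def {c,x,z} use {c,x}

Backward fixpoint:
  B0: in=∅ out={c,x}
  B1: in={x} out={x}
  B2: in={x} out={c,x,z}
  B3: in={x} out=∅
  B4: in={z} out=∅
  B5: in={c,x} out=∅

Conflict graph:
  c: {x,z}
  t: {x,z}
  x: {c,t,z}
  z: {c,t,x}

Registers:
  clique {c,x,z} ⇒ need ≥ 3
  3-colouring: R0={x}  R1={z}  R2={c,t}
  χ = 3

Answer: 3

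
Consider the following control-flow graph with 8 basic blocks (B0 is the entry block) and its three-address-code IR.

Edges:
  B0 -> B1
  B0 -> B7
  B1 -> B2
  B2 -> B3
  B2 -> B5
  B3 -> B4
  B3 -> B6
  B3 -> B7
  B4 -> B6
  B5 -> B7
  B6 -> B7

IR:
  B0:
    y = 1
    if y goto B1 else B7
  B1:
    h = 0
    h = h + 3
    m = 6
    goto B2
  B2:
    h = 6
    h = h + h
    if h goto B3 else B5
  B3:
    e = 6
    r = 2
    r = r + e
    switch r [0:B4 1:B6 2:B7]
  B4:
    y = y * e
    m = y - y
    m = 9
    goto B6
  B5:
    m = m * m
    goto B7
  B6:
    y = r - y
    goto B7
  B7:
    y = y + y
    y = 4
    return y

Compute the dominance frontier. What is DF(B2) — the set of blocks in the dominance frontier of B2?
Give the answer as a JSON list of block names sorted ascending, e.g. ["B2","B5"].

Answer: ["B7"]

Derivation:
idom tree: B1←B0 B2←B1 B3←B2 B4←B3 B5←B2 B6←B3 B7←B0
Dom at joins:
  B6: preds {B3,B4}: {B0,B1,B2,B3} ∩ {B0,B1,B2,B3,B4} = {B0,B1,B2,B3}; idom=B3
  B7: preds {B0,B3,B5,B6}: {B0} ∩ {B0,B1,B2,B3} ∩ {B0,B1,B2,B5} ∩ {B0,B1,B2,B3,B6} = {B0}; idom=B0

DF walk-up:
  join B6 pred B3: · stop@B3
  join B6 pred B4: B4 stop@B3
  join B7 pred B0: · stop@B0
  join B7 pred B3: B3→B2→B1 stop@B0
  join B7 pred B5: B5→B2→B1 stop@B0
  join B7 pred B6: B6→B3→B2→B1 stop@B0
  B0 → ∅
  B1 → {B7}
  B2 → {B7}
  B3 → {B7}
  B4 → {B6}
  B5 → {B7}
  B6 → {B7}
  B7 → ∅

DF(B2) = ["B7"]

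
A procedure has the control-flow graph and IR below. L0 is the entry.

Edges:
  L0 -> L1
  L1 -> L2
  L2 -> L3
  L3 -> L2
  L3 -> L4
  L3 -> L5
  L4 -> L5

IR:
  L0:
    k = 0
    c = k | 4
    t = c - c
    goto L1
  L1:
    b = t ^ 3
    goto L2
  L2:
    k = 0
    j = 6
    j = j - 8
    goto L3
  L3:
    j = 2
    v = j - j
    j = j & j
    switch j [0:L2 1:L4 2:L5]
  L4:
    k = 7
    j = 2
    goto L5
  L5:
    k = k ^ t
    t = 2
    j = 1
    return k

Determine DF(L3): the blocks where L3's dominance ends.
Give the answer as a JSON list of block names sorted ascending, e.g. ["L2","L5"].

Answer: ["L2"]

Working:
idom tree: L1←L0 L2←L1 L3←L2 L4←L3 L5←L3
Join-block Dom:
  L2: preds {L1,L3}: {L0,L1} ∩ {L0,L1,L2,L3} = {L0,L1}; idom=L1
  L5: preds {L3,L4}: {L0,L1,L2,L3} ∩ {L0,L1,L2,L3,L4} = {L0,L1,L2,L3}; idom=L3

DF derivation:
  L2←L1: walk · to L1
  L2←L3: walk L3→L2 to L1
  L5←L3: walk · to L3
  L5←L4: walk L4 to L3
  L0: DF=∅
  L1: DF=∅
  L2: DF={L2}
  L3: DF={L2}
  L4: DF={L5}
  L5: DF=∅

DF(L3) = ["L2"]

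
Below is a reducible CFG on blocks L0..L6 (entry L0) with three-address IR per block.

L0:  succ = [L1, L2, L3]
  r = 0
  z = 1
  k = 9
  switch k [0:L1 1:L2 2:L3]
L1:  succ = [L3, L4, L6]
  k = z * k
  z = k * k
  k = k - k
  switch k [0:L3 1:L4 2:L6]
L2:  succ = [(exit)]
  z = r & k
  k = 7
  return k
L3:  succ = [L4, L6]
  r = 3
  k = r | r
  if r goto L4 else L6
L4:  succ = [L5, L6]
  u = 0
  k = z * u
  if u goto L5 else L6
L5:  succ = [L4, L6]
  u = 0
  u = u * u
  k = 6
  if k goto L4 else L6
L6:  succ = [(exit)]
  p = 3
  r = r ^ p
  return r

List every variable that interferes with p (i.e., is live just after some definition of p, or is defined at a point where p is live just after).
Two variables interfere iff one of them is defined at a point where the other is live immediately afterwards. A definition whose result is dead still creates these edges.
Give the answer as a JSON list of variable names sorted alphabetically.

Per-block:
  L0: {k,r,z} / ∅
  L1: {k,z} / {k,z}
  L2: {k,z} / {k,r}
  L3: {k,r} / ∅
  L4: {k,u} / {z}
  L5: {k,u} / ∅
  L6: {p,r} / {r}

Live sets:
  L0 li=∅ lo={k,r,z}
  L1 li={k,r,z} lo={r,z}
  L2 li={k,r} lo=∅
  L3 li={z} lo={r,z}
  L4 li={r,z} lo={r,z}
  L5 li={r,z} lo={r,z}
  L6 li={r} lo=∅

Conflict graph:
  k: {r,u,z}
  p: {r}
  r: {k,p,u,z}
  u: {k,r,z}
  z: {k,r,u}

N(p) = ["r"]

Answer: ["r"]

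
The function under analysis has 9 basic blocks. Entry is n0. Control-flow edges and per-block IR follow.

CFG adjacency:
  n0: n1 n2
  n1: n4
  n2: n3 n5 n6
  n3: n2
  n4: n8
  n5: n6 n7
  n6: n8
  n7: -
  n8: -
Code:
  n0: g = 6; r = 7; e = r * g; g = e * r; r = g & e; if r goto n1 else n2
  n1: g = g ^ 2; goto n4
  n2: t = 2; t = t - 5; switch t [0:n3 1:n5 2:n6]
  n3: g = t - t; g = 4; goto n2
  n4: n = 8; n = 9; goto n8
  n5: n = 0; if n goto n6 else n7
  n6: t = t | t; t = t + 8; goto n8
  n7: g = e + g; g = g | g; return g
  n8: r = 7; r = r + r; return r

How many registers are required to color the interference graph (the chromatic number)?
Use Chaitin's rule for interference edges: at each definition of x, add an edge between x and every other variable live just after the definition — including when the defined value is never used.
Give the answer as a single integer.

Answer: 4

Analysis:
def/use:
  n0: {e,g,r} / ∅
  n1: {g} / {g}
  n2: {t} / ∅
  n3: {g} / {t}
  n4: {n} / ∅
  n5: {n} / ∅
  n6: {t} / {t}
  n7: {g} / {e,g}
  n8: {r} / ∅

Live sets:
  n0 li=∅ lo={e,g}
  n1 li={g} lo=∅
  n2 li={e,g} lo={e,g,t}
  n3 li={e,t} lo={e,g}
  n4 li=∅ lo=∅
  n5 li={e,g,t} lo={e,g,t}
  n6 li={t} lo=∅
  n7 li={e,g} lo=∅
  n8 li=∅ lo=∅

Interfere edges:
  e: {g,n,r,t}
  g: {e,n,r,t}
  n: {e,g,t}
  r: {e,g}
  t: {e,g,n}

Colouring:
  lower bound: {e,g,n,t} mutually conflict ⇒ χ ≥ 4
  4-colouring: c0={e}  c1={g}  c2={n,r}  c3={t}
  χ = 4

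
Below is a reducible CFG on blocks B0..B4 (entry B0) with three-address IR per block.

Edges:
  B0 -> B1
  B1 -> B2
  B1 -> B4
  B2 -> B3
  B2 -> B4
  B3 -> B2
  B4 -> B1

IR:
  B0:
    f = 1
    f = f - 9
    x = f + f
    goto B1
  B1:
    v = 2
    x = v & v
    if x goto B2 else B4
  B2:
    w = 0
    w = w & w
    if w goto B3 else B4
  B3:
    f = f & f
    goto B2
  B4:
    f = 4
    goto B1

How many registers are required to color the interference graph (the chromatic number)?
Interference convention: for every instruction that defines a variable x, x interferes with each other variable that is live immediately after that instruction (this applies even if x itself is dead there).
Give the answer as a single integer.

Per-block:
  B0: def={f,x} ue=∅
  B1: def={v,x} ue=∅
  B2: def={w} ue=∅
  B3: def={f} ue={f}
  B4: def={f} ue=∅

Liveness:
  B0: in=∅ out={f}
  B1: in={f} out={f}
  B2: in={f} out={f}
  B3: in={f} out={f}
  B4: in=∅ out={f}

Conflict graph:
  f: {v,w,x}
  v: {f}
  w: {f}
  x: {f}

Colouring:
  clique {f,v} ⇒ need ≥ 2
  assign f→r0 v→r1 w→r1 x→r1 — no edge inside a register ⇒ χ ≤ 2
  χ = 2

Answer: 2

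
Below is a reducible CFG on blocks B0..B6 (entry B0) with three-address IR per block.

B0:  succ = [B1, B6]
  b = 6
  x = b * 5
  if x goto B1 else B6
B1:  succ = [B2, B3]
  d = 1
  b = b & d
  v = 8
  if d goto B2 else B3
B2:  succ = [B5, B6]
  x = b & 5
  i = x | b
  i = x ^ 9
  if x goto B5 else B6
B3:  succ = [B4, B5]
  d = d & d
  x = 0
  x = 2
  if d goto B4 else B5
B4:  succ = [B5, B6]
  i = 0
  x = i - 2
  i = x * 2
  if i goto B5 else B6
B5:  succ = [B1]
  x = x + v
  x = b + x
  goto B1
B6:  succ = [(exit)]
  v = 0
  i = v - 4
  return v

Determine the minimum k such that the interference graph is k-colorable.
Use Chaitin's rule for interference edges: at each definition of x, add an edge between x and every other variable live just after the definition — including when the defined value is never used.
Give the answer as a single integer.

Per-block:
  B0: {b,x} / ∅
  B1: {b,d,v} / {b}
  B2: {i,x} / {b}
  B3: {d,x} / {d}
  B4: {i,x} / ∅
  B5: {x} / {b,v,x}
  B6: {i,v} / ∅

Live sets:
  B0 li=∅ lo={b}
  B1 li={b} lo={b,d,v}
  B2 li={b,v} lo={b,v,x}
  B3 li={b,d,v} lo={b,v,x}
  B4 li={b,v} lo={b,v,x}
  B5 li={b,v,x} lo={b}
  B6 li=∅ lo=∅

Conflict graph:
  b↔{d,i,v,x}
  d↔{b,v,x}
  i↔{b,v,x}
  v↔{b,d,i,x}
  x↔{b,d,i,v}

Registers:
  lower bound: {b,d,v,x} mutually conflict ⇒ χ ≥ 4
  4-colouring: R0={b}  R1={v}  R2={x}  R3={d,i}
  χ = 4

Answer: 4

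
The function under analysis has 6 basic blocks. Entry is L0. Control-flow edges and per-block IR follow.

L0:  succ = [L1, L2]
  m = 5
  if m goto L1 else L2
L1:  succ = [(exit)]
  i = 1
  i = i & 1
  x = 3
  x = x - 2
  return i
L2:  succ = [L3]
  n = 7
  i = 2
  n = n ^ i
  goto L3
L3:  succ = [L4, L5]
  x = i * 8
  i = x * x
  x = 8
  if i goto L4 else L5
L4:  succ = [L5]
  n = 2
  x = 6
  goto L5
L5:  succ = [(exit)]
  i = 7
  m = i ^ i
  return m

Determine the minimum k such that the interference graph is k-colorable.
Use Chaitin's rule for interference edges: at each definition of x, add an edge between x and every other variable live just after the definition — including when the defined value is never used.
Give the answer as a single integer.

Answer: 2

Working:
def/use:
  L0: {m} / ∅
  L1: {i,x} / ∅
  L2: {i,n} / ∅
  L3: {i,x} / {i}
  L4: {n,x} / ∅
  L5: {i,m} / ∅

Liveness:
  live L0: ∅→∅
  live L1: ∅→∅
  live L2: ∅→{i}
  live L3: {i}→∅
  live L4: ∅→∅
  live L5: ∅→∅

Interference:
  i↔{n,x}
  m↔∅
  n↔{i}
  x↔{i}

Registers:
  lower bound: {i,n} mutually conflict ⇒ χ ≥ 2
  2-colouring: r0={i,m}  r1={n,x}
  χ = 2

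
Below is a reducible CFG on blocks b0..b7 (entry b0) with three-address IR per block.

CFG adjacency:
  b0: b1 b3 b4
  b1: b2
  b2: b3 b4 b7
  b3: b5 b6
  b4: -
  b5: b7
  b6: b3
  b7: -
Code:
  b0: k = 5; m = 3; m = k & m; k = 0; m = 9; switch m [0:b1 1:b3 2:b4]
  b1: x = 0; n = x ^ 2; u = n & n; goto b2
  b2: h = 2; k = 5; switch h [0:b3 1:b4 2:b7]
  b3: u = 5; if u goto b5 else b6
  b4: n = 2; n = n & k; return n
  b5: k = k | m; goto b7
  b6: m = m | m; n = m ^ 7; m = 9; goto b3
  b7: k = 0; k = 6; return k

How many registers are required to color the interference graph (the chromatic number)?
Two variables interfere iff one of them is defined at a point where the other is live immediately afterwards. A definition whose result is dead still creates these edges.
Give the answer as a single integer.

Answer: 3

Derivation:
def/use:
  b0: def={k,m} ue=∅
  b1: def={n,u,x} ue=∅
  b2: def={h,k} ue=∅
  b3: def={u} ue=∅
  b4: def={n} ue={k}
  b5: def={k} ue={k,m}
  b6: def={m,n} ue={m}
  b7: def={k} ue=∅

Live sets:
  live b0: ∅→{k,m}
  live b1: {m}→{m}
  live b2: {m}→{k,m}
  live b3: {k,m}→{k,m}
  live b4: {k}→∅
  live b5: {k,m}→∅
  live b6: {k,m}→{k,m}
  live b7: ∅→∅

Interfere edges:
  h↔{k,m}
  k↔{h,m,n,u}
  m↔{h,k,n,u,x}
  n↔{k,m}
  u↔{k,m}
  x↔{m}

Registers:
  lower bound: {h,k,m} mutually conflict ⇒ χ ≥ 3
  assign h→R2 k→R1 m→R0 n→R2 u→R2 x→R1 — no edge inside a register ⇒ χ ≤ 3
  χ = 3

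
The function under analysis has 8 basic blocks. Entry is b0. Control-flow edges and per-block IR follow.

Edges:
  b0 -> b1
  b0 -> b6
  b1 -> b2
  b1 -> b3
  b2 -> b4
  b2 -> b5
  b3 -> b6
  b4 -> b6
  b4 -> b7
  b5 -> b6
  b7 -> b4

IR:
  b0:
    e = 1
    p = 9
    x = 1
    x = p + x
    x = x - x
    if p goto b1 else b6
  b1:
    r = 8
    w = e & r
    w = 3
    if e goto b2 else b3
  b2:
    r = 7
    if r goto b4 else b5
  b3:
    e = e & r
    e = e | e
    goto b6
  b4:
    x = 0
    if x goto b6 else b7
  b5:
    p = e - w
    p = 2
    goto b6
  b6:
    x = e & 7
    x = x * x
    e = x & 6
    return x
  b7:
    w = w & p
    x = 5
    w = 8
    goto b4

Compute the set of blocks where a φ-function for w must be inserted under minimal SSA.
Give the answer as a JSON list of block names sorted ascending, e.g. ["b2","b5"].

Answer: ["b4", "b6"]

Analysis:
idom tree: b1←b0 b2←b1 b3←b1 b4←b2 b5←b2 b6←b0 b7←b4
Join-block Dom:
  b4: preds {b2,b7}: {b0,b1,b2} ∩ {b0,b1,b2,b4,b7} = {b0,b1,b2}; idom=b2
  b6: preds {b0,b3,b4,b5}: {b0} ∩ {b0,b1,b3} ∩ {b0,b1,b2,b4} ∩ {b0,b1,b2,b5} = {b0}; idom=b0

Frontier:
  join b4 pred b2: · stop@b2
  join b4 pred b7: b7→b4 stop@b2
  join b6 pred b0: · stop@b0
  join b6 pred b3: b3→b1 stop@b0
  join b6 pred b4: b4→b2→b1 stop@b0
  join b6 pred b5: b5→b2→b1 stop@b0
  b0: DF=∅
  b1: DF={b6}
  b2: DF={b6}
  b3: DF={b6}
  b4: DF={b4,b6}
  b5: DF={b6}
  b6: DF=∅
  b7: DF={b4}

φ for w: defs {b1,b7}
  DF⁺ = {b4,b6}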